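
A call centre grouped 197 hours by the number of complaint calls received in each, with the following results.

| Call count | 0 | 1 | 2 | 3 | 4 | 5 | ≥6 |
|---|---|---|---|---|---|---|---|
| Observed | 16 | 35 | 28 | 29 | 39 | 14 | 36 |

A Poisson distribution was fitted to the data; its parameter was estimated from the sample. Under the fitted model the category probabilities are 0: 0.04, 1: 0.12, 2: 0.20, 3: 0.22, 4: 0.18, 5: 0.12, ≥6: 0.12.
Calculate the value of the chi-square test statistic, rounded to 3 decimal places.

32.616

Expected counts E_i = n·p_i: 197×0.04 = 7.88, 197×0.12 = 23.64, 197×0.20 = 39.4, 197×0.22 = 43.34, 197×0.18 = 35.46, 197×0.12 = 23.64, 197×0.12 = 23.64.
0: (16 − 7.88)²/7.88 = 65.9344/7.88 = 8.3673
1: (35 − 23.64)²/23.64 = 129.0496/23.64 = 5.4590
2: (28 − 39.4)²/39.4 = 129.96/39.4 = 3.2985
3: (29 − 43.34)²/43.34 = 205.6356/43.34 = 4.7447
4: (39 − 35.46)²/35.46 = 12.5316/35.46 = 0.3534
5: (14 − 23.64)²/23.64 = 92.9296/23.64 = 3.9310
≥6: (36 − 23.64)²/23.64 = 152.7696/23.64 = 6.4623
Sum = 32.616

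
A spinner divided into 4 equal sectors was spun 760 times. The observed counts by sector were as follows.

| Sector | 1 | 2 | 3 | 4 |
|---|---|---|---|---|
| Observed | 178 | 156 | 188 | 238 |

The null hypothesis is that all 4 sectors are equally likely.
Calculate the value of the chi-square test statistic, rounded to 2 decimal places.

Expected count for each of the 4 categories: 760/4 = 190.
χ² = (178−190)²/190 + (156−190)²/190 + (188−190)²/190 + (238−190)²/190
   = 0.758 + 6.084 + 0.021 + 12.126
Sum = 18.99

18.99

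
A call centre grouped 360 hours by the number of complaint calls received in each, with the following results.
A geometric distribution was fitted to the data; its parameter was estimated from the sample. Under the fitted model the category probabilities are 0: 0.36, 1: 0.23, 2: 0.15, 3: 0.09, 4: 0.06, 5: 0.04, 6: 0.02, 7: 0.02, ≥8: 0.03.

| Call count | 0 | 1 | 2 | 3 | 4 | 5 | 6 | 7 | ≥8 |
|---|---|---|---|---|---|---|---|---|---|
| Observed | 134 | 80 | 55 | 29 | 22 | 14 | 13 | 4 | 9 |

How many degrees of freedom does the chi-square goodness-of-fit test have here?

There are k = 9 categories and 1 parameter estimated from the data, so df = 9 − 1 − 1 = 7.

7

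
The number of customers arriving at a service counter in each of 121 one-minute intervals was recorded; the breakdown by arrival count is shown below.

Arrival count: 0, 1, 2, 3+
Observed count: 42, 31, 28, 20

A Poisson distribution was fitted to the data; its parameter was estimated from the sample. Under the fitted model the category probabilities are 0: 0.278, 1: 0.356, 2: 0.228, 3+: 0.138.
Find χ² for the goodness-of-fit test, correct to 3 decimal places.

Expected counts E_i = n·p_i: 121×0.278 = 33.638, 121×0.356 = 43.076, 121×0.228 = 27.588, 121×0.138 = 16.698.
cat         O        E   (O−E)²/E
0          42   33.638     2.0787
1          31   43.076     3.3854
2          28   27.588     0.0062
3+         20   16.698     0.6530
Sum = 6.123

6.123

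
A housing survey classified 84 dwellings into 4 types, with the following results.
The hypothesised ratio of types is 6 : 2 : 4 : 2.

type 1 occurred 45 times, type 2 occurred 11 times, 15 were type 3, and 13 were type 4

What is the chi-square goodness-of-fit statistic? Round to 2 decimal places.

Ratio total = 14. Expected counts: 84×6/14 = 36, 84×2/14 = 12, 84×4/14 = 24, 84×2/14 = 12.
type 1: (45 − 36)²/36 = 81/36 = 2.250
type 2: (11 − 12)²/12 = 1/12 = 0.083
type 3: (15 − 24)²/24 = 81/24 = 3.375
type 4: (13 − 12)²/12 = 1/12 = 0.083
Sum = 5.79

5.79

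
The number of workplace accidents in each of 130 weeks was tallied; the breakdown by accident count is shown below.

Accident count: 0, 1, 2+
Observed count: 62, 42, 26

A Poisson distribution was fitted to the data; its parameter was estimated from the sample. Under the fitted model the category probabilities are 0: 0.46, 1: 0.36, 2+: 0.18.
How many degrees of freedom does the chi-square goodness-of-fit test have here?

There are k = 3 categories and 1 parameter estimated from the data, so df = 3 − 1 − 1 = 1.

1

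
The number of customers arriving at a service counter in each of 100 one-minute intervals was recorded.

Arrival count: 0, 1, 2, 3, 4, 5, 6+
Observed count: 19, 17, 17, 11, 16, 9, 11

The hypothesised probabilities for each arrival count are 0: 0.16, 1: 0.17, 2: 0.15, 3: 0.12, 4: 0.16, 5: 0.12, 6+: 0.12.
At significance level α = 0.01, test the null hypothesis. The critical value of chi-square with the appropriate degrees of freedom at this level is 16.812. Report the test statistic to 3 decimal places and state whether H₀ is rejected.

Expected counts E_i = n·p_i: 100×0.16 = 16, 100×0.17 = 17, 100×0.15 = 15, 100×0.12 = 12, 100×0.16 = 16, 100×0.12 = 12, 100×0.12 = 12.
0: (19 − 16)²/16 = 9/16 = 0.5625
1: (17 − 17)²/17 = 0/17 = 0.0000
2: (17 − 15)²/15 = 4/15 = 0.2667
3: (11 − 12)²/12 = 1/12 = 0.0833
4: (16 − 16)²/16 = 0/16 = 0.0000
5: (9 − 12)²/12 = 9/12 = 0.7500
6+: (11 − 12)²/12 = 1/12 = 0.0833
Sum = 1.746
df = 6. Since 1.746 < 16.812, we do not reject H₀.

1.746; do not reject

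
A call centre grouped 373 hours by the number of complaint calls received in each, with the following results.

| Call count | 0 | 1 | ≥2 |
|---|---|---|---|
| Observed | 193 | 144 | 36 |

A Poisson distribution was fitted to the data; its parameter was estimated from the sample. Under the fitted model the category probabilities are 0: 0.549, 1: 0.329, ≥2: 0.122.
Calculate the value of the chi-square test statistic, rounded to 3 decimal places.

6.354

Expected counts E_i = n·p_i: 373×0.549 = 204.777, 373×0.329 = 122.717, 373×0.122 = 45.506.
cat         O        E   (O−E)²/E
0         193  204.777     0.6773
1         144  122.717     3.6911
≥2         36   45.506     1.9858
Sum = 6.354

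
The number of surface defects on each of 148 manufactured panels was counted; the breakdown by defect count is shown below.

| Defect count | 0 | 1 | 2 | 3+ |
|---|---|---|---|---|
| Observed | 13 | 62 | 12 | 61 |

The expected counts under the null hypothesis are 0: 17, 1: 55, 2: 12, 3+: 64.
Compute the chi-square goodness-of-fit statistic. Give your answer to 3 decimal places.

1.973

0: (13 − 17)²/17 = 16/17 = 0.9412
1: (62 − 55)²/55 = 49/55 = 0.8909
2: (12 − 12)²/12 = 0/12 = 0.0000
3+: (61 − 64)²/64 = 9/64 = 0.1406
Sum = 1.973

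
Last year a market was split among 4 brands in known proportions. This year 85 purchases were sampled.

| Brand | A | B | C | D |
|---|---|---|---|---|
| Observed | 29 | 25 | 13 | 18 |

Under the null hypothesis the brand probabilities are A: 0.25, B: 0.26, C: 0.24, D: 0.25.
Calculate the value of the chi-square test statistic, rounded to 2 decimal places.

Expected counts E_i = n·p_i: 85×0.25 = 21.25, 85×0.26 = 22.1, 85×0.24 = 20.4, 85×0.25 = 21.25.
χ² = (29−21.25)²/21.25 + (25−22.1)²/22.1 + (13−20.4)²/20.4 + (18−21.25)²/21.25
   = 2.826 + 0.381 + 2.684 + 0.497
Sum = 6.39

6.39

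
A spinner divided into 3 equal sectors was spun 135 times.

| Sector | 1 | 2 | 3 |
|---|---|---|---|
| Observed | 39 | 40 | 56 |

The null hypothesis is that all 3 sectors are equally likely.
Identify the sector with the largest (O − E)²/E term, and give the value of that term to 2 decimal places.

3, 2.69

Under H₀ each category has probability 1/3, so each expected count is 135/3 = 45.
1: (39 − 45)²/45 = 36/45 = 0.800
2: (40 − 45)²/45 = 25/45 = 0.556
3: (56 − 45)²/45 = 121/45 = 2.689
The largest term is for 3: 2.69.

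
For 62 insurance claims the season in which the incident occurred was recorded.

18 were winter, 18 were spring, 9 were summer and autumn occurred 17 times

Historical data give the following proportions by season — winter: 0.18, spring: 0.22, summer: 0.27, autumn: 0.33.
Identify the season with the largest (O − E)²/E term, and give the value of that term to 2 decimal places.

Expected counts E_i = n·p_i: 62×0.18 = 11.16, 62×0.22 = 13.64, 62×0.27 = 16.74, 62×0.33 = 20.46.
cat         O        E   (O−E)²/E
winter     18    11.16      4.192
spring     18    13.64      1.394
summer      9    16.74      3.579
autumn     17    20.46      0.585
The largest term is for winter: 4.19.

winter, 4.19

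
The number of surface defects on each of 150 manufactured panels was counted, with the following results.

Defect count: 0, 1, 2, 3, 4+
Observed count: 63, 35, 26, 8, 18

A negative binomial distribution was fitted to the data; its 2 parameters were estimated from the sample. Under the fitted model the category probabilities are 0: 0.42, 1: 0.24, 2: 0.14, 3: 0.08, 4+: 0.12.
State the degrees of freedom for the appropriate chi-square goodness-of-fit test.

There are k = 5 categories and 2 parameters estimated from the data, so df = 5 − 1 − 2 = 2.

2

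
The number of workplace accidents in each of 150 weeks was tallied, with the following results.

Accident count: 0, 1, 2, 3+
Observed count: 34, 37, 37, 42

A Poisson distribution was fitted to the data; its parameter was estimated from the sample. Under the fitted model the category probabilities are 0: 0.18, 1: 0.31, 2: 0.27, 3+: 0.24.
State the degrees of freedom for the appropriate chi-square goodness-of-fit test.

2

There are k = 4 categories and 1 parameter estimated from the data, so df = 4 − 1 − 1 = 2.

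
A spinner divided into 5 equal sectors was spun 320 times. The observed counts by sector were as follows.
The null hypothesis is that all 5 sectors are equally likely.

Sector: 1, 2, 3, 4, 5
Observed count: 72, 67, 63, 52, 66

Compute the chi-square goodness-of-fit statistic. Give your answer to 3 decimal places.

3.469

Under H₀ each category has probability 1/5, so each expected count is 320/5 = 64.
cat         O        E   (O−E)²/E
1          72       64     1.0000
2          67       64     0.1406
3          63       64     0.0156
4          52       64     2.2500
5          66       64     0.0625
Sum = 3.469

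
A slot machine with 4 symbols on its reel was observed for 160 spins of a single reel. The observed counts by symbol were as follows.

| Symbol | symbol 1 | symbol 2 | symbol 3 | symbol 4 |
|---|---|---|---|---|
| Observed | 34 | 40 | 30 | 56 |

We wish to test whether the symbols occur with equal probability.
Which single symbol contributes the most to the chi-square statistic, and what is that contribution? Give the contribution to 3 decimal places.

Expected count for each of the 4 categories: 160/4 = 40.
symbol 1: (34 − 40)²/40 = 36/40 = 0.9000
symbol 2: (40 − 40)²/40 = 0/40 = 0.0000
symbol 3: (30 − 40)²/40 = 100/40 = 2.5000
symbol 4: (56 − 40)²/40 = 256/40 = 6.4000
The largest term is for symbol 4: 6.400.

symbol 4, 6.400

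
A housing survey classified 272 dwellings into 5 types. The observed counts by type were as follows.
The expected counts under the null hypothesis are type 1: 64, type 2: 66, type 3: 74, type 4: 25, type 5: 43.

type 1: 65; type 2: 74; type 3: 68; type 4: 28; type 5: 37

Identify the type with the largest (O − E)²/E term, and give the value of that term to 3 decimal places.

type 1: (65 − 64)²/64 = 1/64 = 0.0156
type 2: (74 − 66)²/66 = 64/66 = 0.9697
type 3: (68 − 74)²/74 = 36/74 = 0.4865
type 4: (28 − 25)²/25 = 9/25 = 0.3600
type 5: (37 − 43)²/43 = 36/43 = 0.8372
The largest term is for type 2: 0.970.

type 2, 0.970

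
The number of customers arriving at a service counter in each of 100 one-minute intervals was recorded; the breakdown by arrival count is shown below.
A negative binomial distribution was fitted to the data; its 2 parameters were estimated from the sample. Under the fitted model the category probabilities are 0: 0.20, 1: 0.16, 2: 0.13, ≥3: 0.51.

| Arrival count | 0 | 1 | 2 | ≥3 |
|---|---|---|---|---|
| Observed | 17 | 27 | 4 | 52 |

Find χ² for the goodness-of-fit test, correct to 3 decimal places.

Expected counts E_i = n·p_i: 100×0.20 = 20, 100×0.16 = 16, 100×0.13 = 13, 100×0.51 = 51.
0: (17 − 20)²/20 = 9/20 = 0.4500
1: (27 − 16)²/16 = 121/16 = 7.5625
2: (4 − 13)²/13 = 81/13 = 6.2308
≥3: (52 − 51)²/51 = 1/51 = 0.0196
Sum = 14.263

14.263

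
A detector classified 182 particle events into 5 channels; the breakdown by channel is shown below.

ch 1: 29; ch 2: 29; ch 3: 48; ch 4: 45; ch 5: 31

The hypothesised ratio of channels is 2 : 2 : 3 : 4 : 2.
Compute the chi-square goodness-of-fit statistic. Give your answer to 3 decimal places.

Ratio total = 13. Expected counts: 182×2/13 = 28, 182×2/13 = 28, 182×3/13 = 42, 182×4/13 = 56, 182×2/13 = 28.
χ² = (29−28)²/28 + (29−28)²/28 + (48−42)²/42 + (45−56)²/56 + (31−28)²/28
   = 0.0357 + 0.0357 + 0.8571 + 2.1607 + 0.3214
Sum = 3.411

3.411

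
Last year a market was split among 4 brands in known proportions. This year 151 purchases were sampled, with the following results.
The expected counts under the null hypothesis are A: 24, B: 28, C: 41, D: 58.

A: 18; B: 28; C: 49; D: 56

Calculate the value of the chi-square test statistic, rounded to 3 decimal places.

A: (18 − 24)²/24 = 36/24 = 1.5000
B: (28 − 28)²/28 = 0/28 = 0.0000
C: (49 − 41)²/41 = 64/41 = 1.5610
D: (56 − 58)²/58 = 4/58 = 0.0690
Sum = 3.130

3.130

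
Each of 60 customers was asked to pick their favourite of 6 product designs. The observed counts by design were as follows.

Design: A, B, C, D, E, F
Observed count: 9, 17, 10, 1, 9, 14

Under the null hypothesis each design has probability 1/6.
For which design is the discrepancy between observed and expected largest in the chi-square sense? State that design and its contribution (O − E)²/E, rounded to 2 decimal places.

Under H₀ each category has probability 1/6, so each expected count is 60/6 = 10.
χ² = (9−10)²/10 + (17−10)²/10 + (10−10)²/10 + (1−10)²/10 + (9−10)²/10 + (14−10)²/10
   = 0.100 + 4.900 + 0.000 + 8.100 + 0.100 + 1.600
The largest term is for D: 8.10.

D, 8.10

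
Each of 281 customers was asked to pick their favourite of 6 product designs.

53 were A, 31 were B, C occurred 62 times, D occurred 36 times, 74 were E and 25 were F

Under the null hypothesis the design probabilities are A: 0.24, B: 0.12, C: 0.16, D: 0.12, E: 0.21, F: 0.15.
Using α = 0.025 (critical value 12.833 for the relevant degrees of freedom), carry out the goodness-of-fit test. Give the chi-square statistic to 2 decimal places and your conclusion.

Expected counts E_i = n·p_i: 281×0.24 = 67.44, 281×0.12 = 33.72, 281×0.16 = 44.96, 281×0.12 = 33.72, 281×0.21 = 59.01, 281×0.15 = 42.15.
χ² = (53−67.44)²/67.44 + (31−33.72)²/33.72 + (62−44.96)²/44.96 + (36−33.72)²/33.72 + (74−59.01)²/59.01 + (25−42.15)²/42.15
   = 3.092 + 0.219 + 6.458 + 0.154 + 3.808 + 6.978
Sum = 20.71
df = 5. Since 20.71 > 12.833, we reject H₀.

20.71; reject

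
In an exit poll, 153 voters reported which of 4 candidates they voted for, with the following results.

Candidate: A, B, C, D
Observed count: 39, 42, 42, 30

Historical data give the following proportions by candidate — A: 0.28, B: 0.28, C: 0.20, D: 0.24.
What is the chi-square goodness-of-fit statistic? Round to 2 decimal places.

Expected counts E_i = n·p_i: 153×0.28 = 42.84, 153×0.28 = 42.84, 153×0.20 = 30.6, 153×0.24 = 36.72.
χ² = (39−42.84)²/42.84 + (42−42.84)²/42.84 + (42−30.6)²/30.6 + (30−36.72)²/36.72
   = 0.344 + 0.016 + 4.247 + 1.230
Sum = 5.84

5.84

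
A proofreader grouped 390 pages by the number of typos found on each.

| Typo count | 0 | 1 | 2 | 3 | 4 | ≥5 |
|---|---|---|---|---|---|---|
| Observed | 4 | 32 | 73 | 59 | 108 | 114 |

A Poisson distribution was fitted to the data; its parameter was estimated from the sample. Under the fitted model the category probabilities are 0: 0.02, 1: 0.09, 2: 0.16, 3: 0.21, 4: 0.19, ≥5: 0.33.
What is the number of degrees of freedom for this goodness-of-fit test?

4

There are k = 6 categories and 1 parameter estimated from the data, so df = 6 − 1 − 1 = 4.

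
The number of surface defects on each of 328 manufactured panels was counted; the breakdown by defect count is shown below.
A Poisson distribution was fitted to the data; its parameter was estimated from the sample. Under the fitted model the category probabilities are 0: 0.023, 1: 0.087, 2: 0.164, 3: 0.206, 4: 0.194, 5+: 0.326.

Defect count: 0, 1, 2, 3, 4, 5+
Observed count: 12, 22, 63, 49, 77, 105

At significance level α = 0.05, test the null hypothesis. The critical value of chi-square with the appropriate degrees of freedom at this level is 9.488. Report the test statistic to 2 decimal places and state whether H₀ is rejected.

13.65; reject

Expected counts E_i = n·p_i: 328×0.023 = 7.544, 328×0.087 = 28.536, 328×0.164 = 53.792, 328×0.206 = 67.568, 328×0.194 = 63.632, 328×0.326 = 106.928.
χ² = (12−7.544)²/7.544 + (22−28.536)²/28.536 + (63−53.792)²/53.792 + (49−67.568)²/67.568 + (77−63.632)²/63.632 + (105−106.928)²/106.928
   = 2.632 + 1.497 + 1.576 + 5.103 + 2.808 + 0.035
Sum = 13.65
df = 4. Since 13.65 > 9.488, we reject H₀.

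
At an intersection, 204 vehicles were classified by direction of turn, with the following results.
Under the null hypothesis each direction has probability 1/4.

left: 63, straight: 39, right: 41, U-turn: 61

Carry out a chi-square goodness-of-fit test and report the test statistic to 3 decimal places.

9.569

Expected count for each of the 4 categories: 204/4 = 51.
cat           O        E   (O−E)²/E
left         63       51     2.8235
straight     39       51     2.8235
right        41       51     1.9608
U-turn       61       51     1.9608
Sum = 9.569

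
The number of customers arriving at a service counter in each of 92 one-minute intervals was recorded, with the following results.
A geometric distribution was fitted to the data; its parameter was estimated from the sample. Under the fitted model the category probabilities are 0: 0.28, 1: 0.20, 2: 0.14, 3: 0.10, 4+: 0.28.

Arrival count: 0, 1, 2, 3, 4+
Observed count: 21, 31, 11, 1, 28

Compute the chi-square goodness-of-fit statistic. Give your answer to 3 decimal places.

Expected counts E_i = n·p_i: 92×0.28 = 25.76, 92×0.20 = 18.4, 92×0.14 = 12.88, 92×0.10 = 9.2, 92×0.28 = 25.76.
cat         O        E   (O−E)²/E
0          21    25.76     0.8796
1          31     18.4     8.6283
2          11    12.88     0.2744
3           1      9.2     7.3087
4+         28    25.76     0.1948
Sum = 17.286

17.286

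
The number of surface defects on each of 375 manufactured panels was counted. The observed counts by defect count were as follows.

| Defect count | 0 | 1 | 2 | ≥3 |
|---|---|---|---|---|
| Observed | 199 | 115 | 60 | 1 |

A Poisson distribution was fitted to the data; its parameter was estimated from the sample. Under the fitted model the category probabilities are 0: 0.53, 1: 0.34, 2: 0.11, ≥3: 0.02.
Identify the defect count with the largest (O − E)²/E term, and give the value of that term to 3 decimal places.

2, 8.523

Expected counts E_i = n·p_i: 375×0.53 = 198.75, 375×0.34 = 127.5, 375×0.11 = 41.25, 375×0.02 = 7.5.
0: (199 − 198.75)²/198.75 = 0.0625/198.75 = 0.0003
1: (115 − 127.5)²/127.5 = 156.25/127.5 = 1.2255
2: (60 − 41.25)²/41.25 = 351.5625/41.25 = 8.5227
≥3: (1 − 7.5)²/7.5 = 42.25/7.5 = 5.6333
The largest term is for 2: 8.523.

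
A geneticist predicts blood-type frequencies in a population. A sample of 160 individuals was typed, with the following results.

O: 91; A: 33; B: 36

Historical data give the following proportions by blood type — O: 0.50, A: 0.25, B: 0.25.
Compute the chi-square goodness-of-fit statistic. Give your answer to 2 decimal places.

3.14

Expected counts E_i = n·p_i: 160×0.50 = 80, 160×0.25 = 40, 160×0.25 = 40.
χ² = (91−80)²/80 + (33−40)²/40 + (36−40)²/40
   = 1.513 + 1.225 + 0.400
Sum = 3.14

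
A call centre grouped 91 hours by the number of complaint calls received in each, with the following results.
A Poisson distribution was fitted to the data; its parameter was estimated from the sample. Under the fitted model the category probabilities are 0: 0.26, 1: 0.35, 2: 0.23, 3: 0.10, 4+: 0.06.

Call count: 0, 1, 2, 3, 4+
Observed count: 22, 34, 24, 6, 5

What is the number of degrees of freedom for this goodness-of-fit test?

3

There are k = 5 categories and 1 parameter estimated from the data, so df = 5 − 1 − 1 = 3.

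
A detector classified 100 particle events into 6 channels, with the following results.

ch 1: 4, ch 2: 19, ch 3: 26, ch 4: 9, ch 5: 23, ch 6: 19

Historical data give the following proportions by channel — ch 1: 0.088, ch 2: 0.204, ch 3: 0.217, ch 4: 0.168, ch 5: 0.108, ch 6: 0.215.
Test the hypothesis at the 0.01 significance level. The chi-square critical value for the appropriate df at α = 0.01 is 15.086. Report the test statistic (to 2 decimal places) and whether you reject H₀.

21.26; reject

Expected counts E_i = n·p_i: 100×0.088 = 8.8, 100×0.204 = 20.4, 100×0.217 = 21.7, 100×0.168 = 16.8, 100×0.108 = 10.8, 100×0.215 = 21.5.
cat         O        E   (O−E)²/E
ch 1        4      8.8      2.618
ch 2       19     20.4      0.096
ch 3       26     21.7      0.852
ch 4        9     16.8      3.621
ch 5       23     10.8     13.781
ch 6       19     21.5      0.291
Sum = 21.26
df = 5. Since 21.26 > 15.086, we reject H₀.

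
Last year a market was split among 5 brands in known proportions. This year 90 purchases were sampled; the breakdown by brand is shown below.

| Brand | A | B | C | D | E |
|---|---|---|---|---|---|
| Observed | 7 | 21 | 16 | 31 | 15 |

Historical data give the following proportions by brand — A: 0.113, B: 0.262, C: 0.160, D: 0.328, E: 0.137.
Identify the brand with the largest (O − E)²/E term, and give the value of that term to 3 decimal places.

Expected counts E_i = n·p_i: 90×0.113 = 10.17, 90×0.262 = 23.58, 90×0.160 = 14.4, 90×0.328 = 29.52, 90×0.137 = 12.33.
χ² = (7−10.17)²/10.17 + (21−23.58)²/23.58 + (16−14.4)²/14.4 + (31−29.52)²/29.52 + (15−12.33)²/12.33
   = 0.9881 + 0.2823 + 0.1778 + 0.0742 + 0.5782
The largest term is for A: 0.988.

A, 0.988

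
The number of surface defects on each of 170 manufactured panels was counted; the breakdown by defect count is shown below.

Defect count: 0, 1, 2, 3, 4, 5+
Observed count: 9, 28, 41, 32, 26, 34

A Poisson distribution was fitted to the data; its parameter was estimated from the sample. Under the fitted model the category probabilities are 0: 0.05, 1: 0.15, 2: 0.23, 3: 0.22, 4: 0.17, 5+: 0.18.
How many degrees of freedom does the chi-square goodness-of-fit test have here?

There are k = 6 categories and 1 parameter estimated from the data, so df = 6 − 1 − 1 = 4.

4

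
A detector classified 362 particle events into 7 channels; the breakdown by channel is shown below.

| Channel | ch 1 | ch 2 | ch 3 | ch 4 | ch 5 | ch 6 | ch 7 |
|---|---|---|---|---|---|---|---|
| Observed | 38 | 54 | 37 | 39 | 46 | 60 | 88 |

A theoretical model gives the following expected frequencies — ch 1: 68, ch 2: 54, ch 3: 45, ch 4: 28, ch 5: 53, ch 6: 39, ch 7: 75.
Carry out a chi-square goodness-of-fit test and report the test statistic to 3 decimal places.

33.464

ch 1: (38 − 68)²/68 = 900/68 = 13.2353
ch 2: (54 − 54)²/54 = 0/54 = 0.0000
ch 3: (37 − 45)²/45 = 64/45 = 1.4222
ch 4: (39 − 28)²/28 = 121/28 = 4.3214
ch 5: (46 − 53)²/53 = 49/53 = 0.9245
ch 6: (60 − 39)²/39 = 441/39 = 11.3077
ch 7: (88 − 75)²/75 = 169/75 = 2.2533
Sum = 33.464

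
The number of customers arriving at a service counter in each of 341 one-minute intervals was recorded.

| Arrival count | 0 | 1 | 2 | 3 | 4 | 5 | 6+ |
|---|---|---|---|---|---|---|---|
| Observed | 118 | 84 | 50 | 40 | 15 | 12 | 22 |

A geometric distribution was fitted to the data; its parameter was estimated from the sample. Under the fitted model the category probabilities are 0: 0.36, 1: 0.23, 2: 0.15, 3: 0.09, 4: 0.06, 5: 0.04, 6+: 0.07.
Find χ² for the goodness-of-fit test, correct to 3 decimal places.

Expected counts E_i = n·p_i: 341×0.36 = 122.76, 341×0.23 = 78.43, 341×0.15 = 51.15, 341×0.09 = 30.69, 341×0.06 = 20.46, 341×0.04 = 13.64, 341×0.07 = 23.87.
cat         O        E   (O−E)²/E
0         118   122.76     0.1846
1          84    78.43     0.3956
2          50    51.15     0.0259
3          40    30.69     2.8242
4          15    20.46     1.4571
5          12    13.64     0.1972
6+         22    23.87     0.1465
Sum = 5.231

5.231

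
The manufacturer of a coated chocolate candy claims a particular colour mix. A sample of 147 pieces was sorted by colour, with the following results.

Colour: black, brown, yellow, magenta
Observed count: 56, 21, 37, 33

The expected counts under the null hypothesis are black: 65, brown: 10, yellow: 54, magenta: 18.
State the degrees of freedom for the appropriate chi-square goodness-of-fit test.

There are k = 4 categories and no parameters were estimated from the data, so df = 4 − 1 = 3.

3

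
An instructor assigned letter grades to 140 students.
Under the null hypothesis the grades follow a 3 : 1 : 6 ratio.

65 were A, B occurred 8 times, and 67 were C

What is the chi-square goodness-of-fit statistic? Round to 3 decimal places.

Ratio total = 10. Expected counts: 140×3/10 = 42, 140×1/10 = 14, 140×6/10 = 84.
χ² = (65−42)²/42 + (8−14)²/14 + (67−84)²/84
   = 12.5952 + 2.5714 + 3.4405
Sum = 18.607

18.607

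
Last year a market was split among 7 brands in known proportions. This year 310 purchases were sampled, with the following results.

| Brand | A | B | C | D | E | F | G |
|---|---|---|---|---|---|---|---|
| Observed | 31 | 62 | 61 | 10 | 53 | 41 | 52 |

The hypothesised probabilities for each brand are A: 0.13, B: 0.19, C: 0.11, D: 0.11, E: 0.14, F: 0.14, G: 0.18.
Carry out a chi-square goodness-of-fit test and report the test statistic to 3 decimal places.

Expected counts E_i = n·p_i: 310×0.13 = 40.3, 310×0.19 = 58.9, 310×0.11 = 34.1, 310×0.11 = 34.1, 310×0.14 = 43.4, 310×0.14 = 43.4, 310×0.18 = 55.8.
A: (31 − 40.3)²/40.3 = 86.49/40.3 = 2.1462
B: (62 − 58.9)²/58.9 = 9.61/58.9 = 0.1632
C: (61 − 34.1)²/34.1 = 723.61/34.1 = 21.2202
D: (10 − 34.1)²/34.1 = 580.81/34.1 = 17.0326
E: (53 − 43.4)²/43.4 = 92.16/43.4 = 2.1235
F: (41 − 43.4)²/43.4 = 5.76/43.4 = 0.1327
G: (52 − 55.8)²/55.8 = 14.44/55.8 = 0.2588
Sum = 43.077

43.077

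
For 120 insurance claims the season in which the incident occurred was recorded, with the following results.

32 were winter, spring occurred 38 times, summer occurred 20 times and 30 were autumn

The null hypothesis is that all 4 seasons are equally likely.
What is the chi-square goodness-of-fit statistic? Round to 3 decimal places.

Under H₀ each category has probability 1/4, so each expected count is 120/4 = 30.
χ² = (32−30)²/30 + (38−30)²/30 + (20−30)²/30 + (30−30)²/30
   = 0.1333 + 2.1333 + 3.3333 + 0.0000
Sum = 5.600

5.600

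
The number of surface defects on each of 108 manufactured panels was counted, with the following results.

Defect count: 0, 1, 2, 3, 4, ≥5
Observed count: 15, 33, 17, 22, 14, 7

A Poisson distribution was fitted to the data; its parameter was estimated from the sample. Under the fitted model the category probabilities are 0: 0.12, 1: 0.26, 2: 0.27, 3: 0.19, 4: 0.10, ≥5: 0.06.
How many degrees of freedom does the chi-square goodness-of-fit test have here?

There are k = 6 categories and 1 parameter estimated from the data, so df = 6 − 1 − 1 = 4.

4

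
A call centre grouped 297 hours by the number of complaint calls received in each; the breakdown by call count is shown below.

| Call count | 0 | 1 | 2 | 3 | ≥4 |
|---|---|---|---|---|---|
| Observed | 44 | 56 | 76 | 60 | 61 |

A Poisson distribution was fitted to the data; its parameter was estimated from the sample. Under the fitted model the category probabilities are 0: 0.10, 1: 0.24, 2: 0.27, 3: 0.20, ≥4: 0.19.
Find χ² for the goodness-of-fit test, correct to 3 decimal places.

10.756

Expected counts E_i = n·p_i: 297×0.10 = 29.7, 297×0.24 = 71.28, 297×0.27 = 80.19, 297×0.20 = 59.4, 297×0.19 = 56.43.
χ² = (44−29.7)²/29.7 + (56−71.28)²/71.28 + (76−80.19)²/80.19 + (60−59.4)²/59.4 + (61−56.43)²/56.43
   = 6.8852 + 3.2755 + 0.2189 + 0.0061 + 0.3701
Sum = 10.756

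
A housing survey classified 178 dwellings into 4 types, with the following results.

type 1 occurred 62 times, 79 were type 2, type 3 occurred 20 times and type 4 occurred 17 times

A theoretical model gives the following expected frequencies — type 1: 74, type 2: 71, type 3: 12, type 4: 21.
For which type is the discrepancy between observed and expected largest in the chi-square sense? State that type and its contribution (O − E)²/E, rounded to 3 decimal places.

χ² = (62−74)²/74 + (79−71)²/71 + (20−12)²/12 + (17−21)²/21
   = 1.9459 + 0.9014 + 5.3333 + 0.7619
The largest term is for type 3: 5.333.

type 3, 5.333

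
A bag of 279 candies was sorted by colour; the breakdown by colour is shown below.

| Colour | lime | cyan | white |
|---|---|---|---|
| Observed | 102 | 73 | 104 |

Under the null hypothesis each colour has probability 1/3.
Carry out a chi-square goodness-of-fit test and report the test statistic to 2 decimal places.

Under H₀ each category has probability 1/3, so each expected count is 279/3 = 93.
χ² = (102−93)²/93 + (73−93)²/93 + (104−93)²/93
   = 0.871 + 4.301 + 1.301
Sum = 6.47

6.47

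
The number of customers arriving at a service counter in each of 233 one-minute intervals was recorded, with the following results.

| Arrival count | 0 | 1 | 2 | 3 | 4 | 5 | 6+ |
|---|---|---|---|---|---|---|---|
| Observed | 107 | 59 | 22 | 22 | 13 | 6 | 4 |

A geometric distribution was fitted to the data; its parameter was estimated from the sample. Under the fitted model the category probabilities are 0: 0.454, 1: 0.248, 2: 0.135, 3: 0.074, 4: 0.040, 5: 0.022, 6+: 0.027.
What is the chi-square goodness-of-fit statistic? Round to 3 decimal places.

Expected counts E_i = n·p_i: 233×0.454 = 105.782, 233×0.248 = 57.784, 233×0.135 = 31.455, 233×0.074 = 17.242, 233×0.040 = 9.32, 233×0.022 = 5.126, 233×0.027 = 6.291.
cat         O        E   (O−E)²/E
0         107  105.782     0.0140
1          59   57.784     0.0256
2          22   31.455     2.8421
3          22   17.242     1.3130
4          13     9.32     1.4530
5           6    5.126     0.1490
6+          4    6.291     0.8343
Sum = 6.631

6.631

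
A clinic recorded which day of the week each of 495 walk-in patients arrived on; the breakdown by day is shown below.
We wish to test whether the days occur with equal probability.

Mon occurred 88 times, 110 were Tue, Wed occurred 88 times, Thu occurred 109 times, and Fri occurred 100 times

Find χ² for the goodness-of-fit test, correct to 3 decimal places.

Under H₀ each category has probability 1/5, so each expected count is 495/5 = 99.
cat         O        E   (O−E)²/E
Mon        88       99     1.2222
Tue       110       99     1.2222
Wed        88       99     1.2222
Thu       109       99     1.0101
Fri       100       99     0.0101
Sum = 4.687

4.687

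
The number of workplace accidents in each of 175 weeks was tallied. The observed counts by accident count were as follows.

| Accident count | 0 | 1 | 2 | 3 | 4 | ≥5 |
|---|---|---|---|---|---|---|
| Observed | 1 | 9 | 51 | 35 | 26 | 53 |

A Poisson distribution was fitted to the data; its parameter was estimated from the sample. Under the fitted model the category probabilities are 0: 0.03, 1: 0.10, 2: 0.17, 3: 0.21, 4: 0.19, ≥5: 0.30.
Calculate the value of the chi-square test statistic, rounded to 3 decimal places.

Expected counts E_i = n·p_i: 175×0.03 = 5.25, 175×0.10 = 17.5, 175×0.17 = 29.75, 175×0.21 = 36.75, 175×0.19 = 33.25, 175×0.30 = 52.5.
0: (1 − 5.25)²/5.25 = 18.0625/5.25 = 3.4405
1: (9 − 17.5)²/17.5 = 72.25/17.5 = 4.1286
2: (51 − 29.75)²/29.75 = 451.5625/29.75 = 15.1786
3: (35 − 36.75)²/36.75 = 3.0625/36.75 = 0.0833
4: (26 − 33.25)²/33.25 = 52.5625/33.25 = 1.5808
≥5: (53 − 52.5)²/52.5 = 0.25/52.5 = 0.0048
Sum = 24.417

24.417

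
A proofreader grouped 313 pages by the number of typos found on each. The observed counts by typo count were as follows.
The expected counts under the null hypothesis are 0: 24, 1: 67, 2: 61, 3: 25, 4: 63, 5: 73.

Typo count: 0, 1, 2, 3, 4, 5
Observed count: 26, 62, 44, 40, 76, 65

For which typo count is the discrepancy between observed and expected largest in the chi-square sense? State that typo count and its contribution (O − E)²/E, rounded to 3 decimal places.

0: (26 − 24)²/24 = 4/24 = 0.1667
1: (62 − 67)²/67 = 25/67 = 0.3731
2: (44 − 61)²/61 = 289/61 = 4.7377
3: (40 − 25)²/25 = 225/25 = 9.0000
4: (76 − 63)²/63 = 169/63 = 2.6825
5: (65 − 73)²/73 = 64/73 = 0.8767
The largest term is for 3: 9.000.

3, 9.000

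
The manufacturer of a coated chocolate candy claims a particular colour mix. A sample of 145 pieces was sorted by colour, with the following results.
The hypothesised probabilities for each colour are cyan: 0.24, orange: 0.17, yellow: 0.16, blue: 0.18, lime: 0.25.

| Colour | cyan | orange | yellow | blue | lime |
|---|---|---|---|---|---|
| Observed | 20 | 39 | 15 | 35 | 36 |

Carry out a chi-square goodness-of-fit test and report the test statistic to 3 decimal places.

20.583

Expected counts E_i = n·p_i: 145×0.24 = 34.8, 145×0.17 = 24.65, 145×0.16 = 23.2, 145×0.18 = 26.1, 145×0.25 = 36.25.
χ² = (20−34.8)²/34.8 + (39−24.65)²/24.65 + (15−23.2)²/23.2 + (35−26.1)²/26.1 + (36−36.25)²/36.25
   = 6.2943 + 8.3539 + 2.8983 + 3.0349 + 0.0017
Sum = 20.583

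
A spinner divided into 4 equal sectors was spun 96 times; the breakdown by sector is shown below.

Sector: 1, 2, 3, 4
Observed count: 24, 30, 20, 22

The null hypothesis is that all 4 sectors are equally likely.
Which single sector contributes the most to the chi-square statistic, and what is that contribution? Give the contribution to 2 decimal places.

Under H₀ each category has probability 1/4, so each expected count is 96/4 = 24.
1: (24 − 24)²/24 = 0/24 = 0.000
2: (30 − 24)²/24 = 36/24 = 1.500
3: (20 − 24)²/24 = 16/24 = 0.667
4: (22 − 24)²/24 = 4/24 = 0.167
The largest term is for 2: 1.50.

2, 1.50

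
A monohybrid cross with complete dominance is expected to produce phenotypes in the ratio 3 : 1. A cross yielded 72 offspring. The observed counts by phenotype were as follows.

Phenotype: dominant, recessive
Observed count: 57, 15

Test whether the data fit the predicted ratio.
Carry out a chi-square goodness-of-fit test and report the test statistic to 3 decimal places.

0.667

Ratio total = 4. Expected counts: 72×3/4 = 54, 72×1/4 = 18.
χ² = (57−54)²/54 + (15−18)²/18
   = 0.1667 + 0.5000
Sum = 0.667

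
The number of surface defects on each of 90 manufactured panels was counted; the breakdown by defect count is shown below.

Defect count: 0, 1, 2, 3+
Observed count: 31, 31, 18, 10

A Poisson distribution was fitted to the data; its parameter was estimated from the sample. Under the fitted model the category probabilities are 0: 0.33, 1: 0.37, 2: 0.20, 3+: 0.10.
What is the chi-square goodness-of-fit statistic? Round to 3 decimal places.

Expected counts E_i = n·p_i: 90×0.33 = 29.7, 90×0.37 = 33.3, 90×0.20 = 18, 90×0.10 = 9.
0: (31 − 29.7)²/29.7 = 1.69/29.7 = 0.0569
1: (31 − 33.3)²/33.3 = 5.29/33.3 = 0.1589
2: (18 − 18)²/18 = 0/18 = 0.0000
3+: (10 − 9)²/9 = 1/9 = 0.1111
Sum = 0.327

0.327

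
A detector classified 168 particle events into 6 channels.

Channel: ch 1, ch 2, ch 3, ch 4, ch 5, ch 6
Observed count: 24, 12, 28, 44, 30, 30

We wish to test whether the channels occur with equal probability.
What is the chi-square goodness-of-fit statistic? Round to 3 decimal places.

Under H₀ each category has probability 1/6, so each expected count is 168/6 = 28.
ch 1: (24 − 28)²/28 = 16/28 = 0.5714
ch 2: (12 − 28)²/28 = 256/28 = 9.1429
ch 3: (28 − 28)²/28 = 0/28 = 0.0000
ch 4: (44 − 28)²/28 = 256/28 = 9.1429
ch 5: (30 − 28)²/28 = 4/28 = 0.1429
ch 6: (30 − 28)²/28 = 4/28 = 0.1429
Sum = 19.143

19.143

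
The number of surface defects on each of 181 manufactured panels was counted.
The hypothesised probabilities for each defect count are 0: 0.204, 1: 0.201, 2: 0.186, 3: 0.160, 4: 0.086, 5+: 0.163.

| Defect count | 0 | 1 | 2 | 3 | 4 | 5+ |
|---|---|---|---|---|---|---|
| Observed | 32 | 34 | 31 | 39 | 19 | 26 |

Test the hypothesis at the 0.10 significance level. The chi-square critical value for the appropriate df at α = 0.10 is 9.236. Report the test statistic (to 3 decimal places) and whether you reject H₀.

5.678; do not reject

Expected counts E_i = n·p_i: 181×0.204 = 36.924, 181×0.201 = 36.381, 181×0.186 = 33.666, 181×0.160 = 28.96, 181×0.086 = 15.566, 181×0.163 = 29.503.
0: (32 − 36.924)²/36.924 = 24.245776/36.924 = 0.6566
1: (34 − 36.381)²/36.381 = 5.669161/36.381 = 0.1558
2: (31 − 33.666)²/33.666 = 7.107556/33.666 = 0.2111
3: (39 − 28.96)²/28.96 = 100.8016/28.96 = 3.4807
4: (19 − 15.566)²/15.566 = 11.792356/15.566 = 0.7576
5+: (26 − 29.503)²/29.503 = 12.271009/29.503 = 0.4159
Sum = 5.678
df = 5. Since 5.678 < 9.236, we do not reject H₀.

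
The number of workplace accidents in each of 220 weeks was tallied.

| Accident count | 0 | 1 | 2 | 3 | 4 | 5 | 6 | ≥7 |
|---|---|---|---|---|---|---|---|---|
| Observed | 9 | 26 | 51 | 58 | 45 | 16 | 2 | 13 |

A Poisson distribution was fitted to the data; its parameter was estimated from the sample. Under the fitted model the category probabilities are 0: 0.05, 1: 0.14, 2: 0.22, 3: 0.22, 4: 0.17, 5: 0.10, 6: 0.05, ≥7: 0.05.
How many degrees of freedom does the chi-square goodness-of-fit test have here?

6

There are k = 8 categories and 1 parameter estimated from the data, so df = 8 − 1 − 1 = 6.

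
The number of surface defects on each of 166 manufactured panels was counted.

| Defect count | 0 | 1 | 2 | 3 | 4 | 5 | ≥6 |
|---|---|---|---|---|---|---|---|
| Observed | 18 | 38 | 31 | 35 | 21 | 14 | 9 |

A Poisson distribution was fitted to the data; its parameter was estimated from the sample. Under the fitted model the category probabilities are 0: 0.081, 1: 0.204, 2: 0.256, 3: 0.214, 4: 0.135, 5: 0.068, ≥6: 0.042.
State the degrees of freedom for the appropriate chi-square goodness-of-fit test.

5

There are k = 7 categories and 1 parameter estimated from the data, so df = 7 − 1 − 1 = 5.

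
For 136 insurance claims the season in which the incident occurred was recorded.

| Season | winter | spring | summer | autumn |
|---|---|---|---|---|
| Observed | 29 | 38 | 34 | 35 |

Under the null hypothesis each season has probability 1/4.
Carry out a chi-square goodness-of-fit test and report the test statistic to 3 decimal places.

1.235

Under H₀ each category has probability 1/4, so each expected count is 136/4 = 34.
χ² = (29−34)²/34 + (38−34)²/34 + (34−34)²/34 + (35−34)²/34
   = 0.7353 + 0.4706 + 0.0000 + 0.0294
Sum = 1.235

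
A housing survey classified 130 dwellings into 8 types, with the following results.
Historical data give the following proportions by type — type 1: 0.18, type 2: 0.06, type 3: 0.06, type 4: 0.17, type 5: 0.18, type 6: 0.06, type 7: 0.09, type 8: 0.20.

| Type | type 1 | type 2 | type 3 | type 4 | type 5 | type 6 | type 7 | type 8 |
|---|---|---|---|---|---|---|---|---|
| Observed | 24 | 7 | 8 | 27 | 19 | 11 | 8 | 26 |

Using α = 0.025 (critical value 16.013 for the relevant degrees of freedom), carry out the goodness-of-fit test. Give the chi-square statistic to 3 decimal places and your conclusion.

Expected counts E_i = n·p_i: 130×0.18 = 23.4, 130×0.06 = 7.8, 130×0.06 = 7.8, 130×0.17 = 22.1, 130×0.18 = 23.4, 130×0.06 = 7.8, 130×0.09 = 11.7, 130×0.20 = 26.
cat         O        E   (O−E)²/E
type 1     24     23.4     0.0154
type 2      7      7.8     0.0821
type 3      8      7.8     0.0051
type 4     27     22.1     1.0864
type 5     19     23.4     0.8274
type 6     11      7.8     1.3128
type 7      8     11.7     1.1701
type 8     26       26     0.0000
Sum = 4.499
df = 7. Since 4.499 < 16.013, we do not reject H₀.

4.499; do not reject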